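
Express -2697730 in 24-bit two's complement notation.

1. Binary of +2697730:  001010010010101000000010
2. Invert bits:     110101101101010111111101
3. Add 1:           110101101101010111111110

Answer: 110101101101010111111110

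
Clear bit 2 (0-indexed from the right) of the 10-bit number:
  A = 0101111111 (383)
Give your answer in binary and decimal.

Mask = ~(1 << 2) = 1111111011
Bit 2 of A is 1, so AND-ing with the mask clears it to 0.
  0101111111
& 1111111011
------------
  0101111011

Answer: 0101111011 (379)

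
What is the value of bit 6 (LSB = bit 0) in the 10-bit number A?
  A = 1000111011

Bit 6 is the 7th from the right.
  1000111011
     ^
That bit is 0.

Answer: 0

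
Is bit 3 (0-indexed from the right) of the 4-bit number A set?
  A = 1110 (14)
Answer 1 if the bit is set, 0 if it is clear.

Bit 3 is the 4th from the right.
  1110
  ^
That bit is 1.

Answer: 1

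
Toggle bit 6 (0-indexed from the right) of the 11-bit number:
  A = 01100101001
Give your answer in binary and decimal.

Mask = 1 << 6 = 00001000000
Bit 6 of A is 0; XOR with the mask flips it to 1.
  01100101001
^ 00001000000
-------------
  01101101001

Answer: 01101101001 (873)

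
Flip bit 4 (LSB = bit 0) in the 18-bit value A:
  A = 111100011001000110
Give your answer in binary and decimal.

Mask = 1 << 4 = 000000000000010000
Bit 4 of A is 0; XOR with the mask flips it to 1.
  111100011001000110
^ 000000000000010000
--------------------
  111100011001010110

Answer: 111100011001010110 (247382)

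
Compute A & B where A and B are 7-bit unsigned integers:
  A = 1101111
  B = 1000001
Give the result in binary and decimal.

Apply & to each column (1 only where both bits are 1):
  1101111
& 1000001
---------
  1000001

Answer: 1000001 (65)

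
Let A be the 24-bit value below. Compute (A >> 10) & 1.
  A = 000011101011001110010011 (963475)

Bit 10 is the 11th from the right.
  000011101011001110010011
               ^
That bit is 0.

Answer: 0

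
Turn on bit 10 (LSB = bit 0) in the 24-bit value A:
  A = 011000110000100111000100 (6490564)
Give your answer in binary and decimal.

Mask = 1 << 10 = 000000000000010000000000
Bit 10 of A is 0, so OR-ing with the mask flips it to 1.
  011000110000100111000100
| 000000000000010000000000
--------------------------
  011000110000110111000100

Answer: 011000110000110111000100 (6491588)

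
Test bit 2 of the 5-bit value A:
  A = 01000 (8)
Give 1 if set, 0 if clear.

Bit 2 is the 3rd from the right.
  01000
    ^
That bit is 0.

Answer: 0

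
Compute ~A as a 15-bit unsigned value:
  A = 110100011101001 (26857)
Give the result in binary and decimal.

Flip each bit (0->1, 1->0):
  110100011101001
  001011100010110

Answer: 001011100010110 (5910)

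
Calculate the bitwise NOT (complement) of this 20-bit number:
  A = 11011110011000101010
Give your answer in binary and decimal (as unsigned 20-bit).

Flip each bit (0->1, 1->0):
  11011110011000101010
  00100001100111010101

Answer: 00100001100111010101 (137685)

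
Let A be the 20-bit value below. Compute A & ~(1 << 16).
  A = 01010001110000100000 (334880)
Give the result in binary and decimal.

Mask = ~(1 << 16) = 11101111111111111111
Bit 16 of A is 1, so AND-ing with the mask clears it to 0.
  01010001110000100000
& 11101111111111111111
----------------------
  01000001110000100000

Answer: 01000001110000100000 (269344)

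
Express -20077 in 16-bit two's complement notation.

1. Binary of +20077:  0100111001101101
2. Invert bits:     1011000110010010
3. Add 1:           1011000110010011

Answer: 1011000110010011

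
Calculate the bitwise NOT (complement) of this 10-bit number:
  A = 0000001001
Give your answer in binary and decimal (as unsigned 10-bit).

Flip each bit (0->1, 1->0):
  0000001001
  1111110110

Answer: 1111110110 (1014)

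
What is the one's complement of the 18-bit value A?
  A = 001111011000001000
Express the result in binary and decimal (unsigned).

Flip each bit (0->1, 1->0):
  001111011000001000
  110000100111110111

Answer: 110000100111110111 (199159)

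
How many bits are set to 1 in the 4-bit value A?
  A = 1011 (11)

1011
1-bits at positions (from bit 0 = LSB): 0, 1, 3
Count = 3

Answer: 3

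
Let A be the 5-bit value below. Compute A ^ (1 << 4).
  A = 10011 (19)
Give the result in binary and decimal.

Mask = 1 << 4 = 10000
Bit 4 of A is 1; XOR with the mask flips it to 0.
  10011
^ 10000
-------
  00011

Answer: 00011 (3)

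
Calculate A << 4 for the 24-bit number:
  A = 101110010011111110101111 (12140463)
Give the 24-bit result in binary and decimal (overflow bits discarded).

Shift left by 4: drop the top 4 bit(s), append 4 zero(s) on the right.
  101110010011111110101111  ->  discard [1011], keep [10010011111110101111], append 0000
= 100100111111101011110000

Answer: 100100111111101011110000 (9698032)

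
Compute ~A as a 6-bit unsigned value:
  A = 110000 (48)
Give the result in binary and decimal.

Flip each bit (0->1, 1->0):
  110000
  001111

Answer: 001111 (15)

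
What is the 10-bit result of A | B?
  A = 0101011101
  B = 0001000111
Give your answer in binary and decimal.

Apply | to each column (1 where either bit is 1):
  0101011101
| 0001000111
------------
  0101011111

Answer: 0101011111 (351)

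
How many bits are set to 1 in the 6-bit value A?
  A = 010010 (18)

010010
1-bits at positions (from bit 0 = LSB): 1, 4
Count = 2

Answer: 2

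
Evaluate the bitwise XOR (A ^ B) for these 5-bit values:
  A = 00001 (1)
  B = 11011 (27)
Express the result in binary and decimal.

Apply ^ to each column (1 where bits differ):
  00001
^ 11011
-------
  11010

Answer: 11010 (26)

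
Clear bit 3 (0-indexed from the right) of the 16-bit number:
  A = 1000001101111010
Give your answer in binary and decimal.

Mask = ~(1 << 3) = 1111111111110111
Bit 3 of A is 1, so AND-ing with the mask clears it to 0.
  1000001101111010
& 1111111111110111
------------------
  1000001101110010

Answer: 1000001101110010 (33650)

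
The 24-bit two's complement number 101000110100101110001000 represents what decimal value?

MSB is 1, so the value is negative. Find the magnitude:
1. Invert bits:  010111001011010001110111
2. Add 1:        010111001011010001111000  = 6075512
3. Apply sign:   -6075512

Answer: -6075512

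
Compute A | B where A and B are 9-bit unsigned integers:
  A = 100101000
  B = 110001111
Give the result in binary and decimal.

Apply | to each column (1 where either bit is 1):
  100101000
| 110001111
-----------
  110101111

Answer: 110101111 (431)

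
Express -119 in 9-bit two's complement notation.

1. Binary of +119:  001110111
2. Invert bits:     110001000
3. Add 1:           110001001

Answer: 110001001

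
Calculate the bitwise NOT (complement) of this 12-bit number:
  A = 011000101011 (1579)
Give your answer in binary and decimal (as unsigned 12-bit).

Flip each bit (0->1, 1->0):
  011000101011
  100111010100

Answer: 100111010100 (2516)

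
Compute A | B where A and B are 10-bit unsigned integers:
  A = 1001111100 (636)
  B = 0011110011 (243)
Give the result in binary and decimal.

Apply | to each column (1 where either bit is 1):
  1001111100
| 0011110011
------------
  1011111111

Answer: 1011111111 (767)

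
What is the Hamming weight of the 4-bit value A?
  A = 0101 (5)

0101
1-bits at positions (from bit 0 = LSB): 0, 2
Count = 2

Answer: 2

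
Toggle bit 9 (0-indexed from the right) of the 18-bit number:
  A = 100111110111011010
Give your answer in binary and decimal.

Mask = 1 << 9 = 000000001000000000
Bit 9 of A is 0; XOR with the mask flips it to 1.
  100111110111011010
^ 000000001000000000
--------------------
  100111111111011010

Answer: 100111111111011010 (163802)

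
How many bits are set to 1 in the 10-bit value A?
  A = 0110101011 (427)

0110101011
1-bits at positions (from bit 0 = LSB): 0, 1, 3, 5, 7, 8
Count = 6

Answer: 6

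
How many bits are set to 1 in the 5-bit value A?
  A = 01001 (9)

01001
1-bits at positions (from bit 0 = LSB): 0, 3
Count = 2

Answer: 2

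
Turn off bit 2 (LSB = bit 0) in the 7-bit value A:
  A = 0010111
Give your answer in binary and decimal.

Mask = ~(1 << 2) = 1111011
Bit 2 of A is 1, so AND-ing with the mask clears it to 0.
  0010111
& 1111011
---------
  0010011

Answer: 0010011 (19)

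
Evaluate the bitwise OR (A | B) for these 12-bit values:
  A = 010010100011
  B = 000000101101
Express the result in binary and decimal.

Apply | to each column (1 where either bit is 1):
  010010100011
| 000000101101
--------------
  010010101111

Answer: 010010101111 (1199)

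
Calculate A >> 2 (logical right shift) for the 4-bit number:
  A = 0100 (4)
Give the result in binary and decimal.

Logical shift right by 2: drop the bottom 2 bit(s), prepend 2 zero(s) on the left.
  0100  ->  keep [01], discard [00], prepend 00
= 0001

Answer: 0001 (1)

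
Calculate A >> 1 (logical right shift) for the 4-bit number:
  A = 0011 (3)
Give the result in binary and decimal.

Logical shift right by 1: drop the bottom 1 bit(s), prepend 1 zero(s) on the left.
  0011  ->  keep [001], discard [1], prepend 0
= 0001

Answer: 0001 (1)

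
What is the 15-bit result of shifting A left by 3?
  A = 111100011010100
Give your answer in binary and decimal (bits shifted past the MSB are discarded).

Shift left by 3: drop the top 3 bit(s), append 3 zero(s) on the right.
  111100011010100  ->  discard [111], keep [100011010100], append 000
= 100011010100000

Answer: 100011010100000 (18080)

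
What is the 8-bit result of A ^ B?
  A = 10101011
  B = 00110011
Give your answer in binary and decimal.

Apply ^ to each column (1 where bits differ):
  10101011
^ 00110011
----------
  10011000

Answer: 10011000 (152)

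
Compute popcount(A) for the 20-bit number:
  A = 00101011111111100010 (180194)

00101011111111100010
1-bits at positions (from bit 0 = LSB): 1, 5, 6, 7, 8, 9, 10, 11, 12, 13, 15, 17
Count = 12

Answer: 12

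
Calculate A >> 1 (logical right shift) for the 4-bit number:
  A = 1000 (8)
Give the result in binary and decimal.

Logical shift right by 1: drop the bottom 1 bit(s), prepend 1 zero(s) on the left.
  1000  ->  keep [100], discard [0], prepend 0
= 0100

Answer: 0100 (4)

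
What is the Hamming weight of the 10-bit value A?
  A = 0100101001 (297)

0100101001
1-bits at positions (from bit 0 = LSB): 0, 3, 5, 8
Count = 4

Answer: 4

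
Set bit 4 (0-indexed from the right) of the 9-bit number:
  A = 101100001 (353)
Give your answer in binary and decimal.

Mask = 1 << 4 = 000010000
Bit 4 of A is 0, so OR-ing with the mask flips it to 1.
  101100001
| 000010000
-----------
  101110001

Answer: 101110001 (369)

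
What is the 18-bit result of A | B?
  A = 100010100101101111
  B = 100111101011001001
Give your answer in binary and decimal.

Apply | to each column (1 where either bit is 1):
  100010100101101111
| 100111101011001001
--------------------
  100111101111101111

Answer: 100111101111101111 (162799)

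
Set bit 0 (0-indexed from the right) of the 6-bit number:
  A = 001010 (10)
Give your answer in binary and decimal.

Mask = 1 << 0 = 000001
Bit 0 of A is 0, so OR-ing with the mask flips it to 1.
  001010
| 000001
--------
  001011

Answer: 001011 (11)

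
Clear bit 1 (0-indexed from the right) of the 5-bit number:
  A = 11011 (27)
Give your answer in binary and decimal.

Mask = ~(1 << 1) = 11101
Bit 1 of A is 1, so AND-ing with the mask clears it to 0.
  11011
& 11101
-------
  11001

Answer: 11001 (25)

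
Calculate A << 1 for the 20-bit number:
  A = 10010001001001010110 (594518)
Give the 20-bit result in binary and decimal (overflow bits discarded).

Shift left by 1: drop the top 1 bit(s), append 1 zero(s) on the right.
  10010001001001010110  ->  discard [1], keep [0010001001001010110], append 0
= 00100010010010101100

Answer: 00100010010010101100 (140460)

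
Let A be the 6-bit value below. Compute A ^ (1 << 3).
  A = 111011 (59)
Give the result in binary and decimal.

Mask = 1 << 3 = 001000
Bit 3 of A is 1; XOR with the mask flips it to 0.
  111011
^ 001000
--------
  110011

Answer: 110011 (51)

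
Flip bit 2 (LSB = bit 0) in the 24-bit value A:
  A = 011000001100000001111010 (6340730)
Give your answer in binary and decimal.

Mask = 1 << 2 = 000000000000000000000100
Bit 2 of A is 0; XOR with the mask flips it to 1.
  011000001100000001111010
^ 000000000000000000000100
--------------------------
  011000001100000001111110

Answer: 011000001100000001111110 (6340734)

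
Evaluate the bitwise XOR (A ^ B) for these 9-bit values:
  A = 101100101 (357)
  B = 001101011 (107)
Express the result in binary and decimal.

Apply ^ to each column (1 where bits differ):
  101100101
^ 001101011
-----------
  100001110

Answer: 100001110 (270)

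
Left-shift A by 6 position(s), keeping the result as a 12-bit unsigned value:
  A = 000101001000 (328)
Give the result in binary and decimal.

Shift left by 6: drop the top 6 bit(s), append 6 zero(s) on the right.
  000101001000  ->  discard [000101], keep [001000], append 000000
= 001000000000

Answer: 001000000000 (512)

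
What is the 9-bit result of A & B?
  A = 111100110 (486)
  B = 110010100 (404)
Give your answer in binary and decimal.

Apply & to each column (1 only where both bits are 1):
  111100110
& 110010100
-----------
  110000100

Answer: 110000100 (388)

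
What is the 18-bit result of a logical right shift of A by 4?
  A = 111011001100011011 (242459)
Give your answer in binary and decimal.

Logical shift right by 4: drop the bottom 4 bit(s), prepend 4 zero(s) on the left.
  111011001100011011  ->  keep [11101100110001], discard [1011], prepend 0000
= 000011101100110001

Answer: 000011101100110001 (15153)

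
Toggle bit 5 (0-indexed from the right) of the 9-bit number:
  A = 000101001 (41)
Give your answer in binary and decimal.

Mask = 1 << 5 = 000100000
Bit 5 of A is 1; XOR with the mask flips it to 0.
  000101001
^ 000100000
-----------
  000001001

Answer: 000001001 (9)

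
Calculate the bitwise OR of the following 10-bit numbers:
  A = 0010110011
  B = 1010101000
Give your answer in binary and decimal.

Apply | to each column (1 where either bit is 1):
  0010110011
| 1010101000
------------
  1010111011

Answer: 1010111011 (699)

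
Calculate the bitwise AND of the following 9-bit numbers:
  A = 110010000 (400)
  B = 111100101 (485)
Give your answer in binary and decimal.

Apply & to each column (1 only where both bits are 1):
  110010000
& 111100101
-----------
  110000000

Answer: 110000000 (384)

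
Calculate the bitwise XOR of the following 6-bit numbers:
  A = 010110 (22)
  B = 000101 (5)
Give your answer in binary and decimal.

Apply ^ to each column (1 where bits differ):
  010110
^ 000101
--------
  010011

Answer: 010011 (19)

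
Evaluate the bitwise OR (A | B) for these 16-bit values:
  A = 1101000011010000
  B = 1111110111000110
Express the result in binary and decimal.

Apply | to each column (1 where either bit is 1):
  1101000011010000
| 1111110111000110
------------------
  1111110111010110

Answer: 1111110111010110 (64982)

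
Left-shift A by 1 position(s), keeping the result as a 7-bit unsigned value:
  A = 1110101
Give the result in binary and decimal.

Shift left by 1: drop the top 1 bit(s), append 1 zero(s) on the right.
  1110101  ->  discard [1], keep [110101], append 0
= 1101010

Answer: 1101010 (106)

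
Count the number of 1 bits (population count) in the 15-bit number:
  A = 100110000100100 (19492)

100110000100100
1-bits at positions (from bit 0 = LSB): 2, 5, 10, 11, 14
Count = 5

Answer: 5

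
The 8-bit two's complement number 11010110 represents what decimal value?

MSB is 1, so the value is negative. Find the magnitude:
1. Invert bits:  00101001
2. Add 1:        00101010  = 42
3. Apply sign:   -42

Answer: -42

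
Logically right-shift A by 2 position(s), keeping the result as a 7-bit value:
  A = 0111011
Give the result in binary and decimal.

Logical shift right by 2: drop the bottom 2 bit(s), prepend 2 zero(s) on the left.
  0111011  ->  keep [01110], discard [11], prepend 00
= 0001110

Answer: 0001110 (14)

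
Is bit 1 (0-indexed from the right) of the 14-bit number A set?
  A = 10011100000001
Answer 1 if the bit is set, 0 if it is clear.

Bit 1 is the 2nd from the right.
  10011100000001
              ^
That bit is 0.

Answer: 0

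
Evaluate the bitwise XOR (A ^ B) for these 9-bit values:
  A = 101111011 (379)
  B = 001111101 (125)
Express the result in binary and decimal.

Apply ^ to each column (1 where bits differ):
  101111011
^ 001111101
-----------
  100000110

Answer: 100000110 (262)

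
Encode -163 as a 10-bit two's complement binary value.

1. Binary of +163:  0010100011
2. Invert bits:     1101011100
3. Add 1:           1101011101

Answer: 1101011101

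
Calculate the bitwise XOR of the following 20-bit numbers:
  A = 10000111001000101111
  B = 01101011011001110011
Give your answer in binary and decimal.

Apply ^ to each column (1 where bits differ):
  10000111001000101111
^ 01101011011001110011
----------------------
  11101100010001011100

Answer: 11101100010001011100 (967772)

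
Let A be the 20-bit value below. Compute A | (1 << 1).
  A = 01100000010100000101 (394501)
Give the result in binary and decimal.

Mask = 1 << 1 = 00000000000000000010
Bit 1 of A is 0, so OR-ing with the mask flips it to 1.
  01100000010100000101
| 00000000000000000010
----------------------
  01100000010100000111

Answer: 01100000010100000111 (394503)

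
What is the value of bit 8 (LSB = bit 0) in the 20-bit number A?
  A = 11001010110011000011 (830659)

Bit 8 is the 9th from the right.
  11001010110011000011
             ^
That bit is 0.

Answer: 0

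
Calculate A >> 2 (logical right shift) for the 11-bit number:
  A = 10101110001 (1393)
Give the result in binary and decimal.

Logical shift right by 2: drop the bottom 2 bit(s), prepend 2 zero(s) on the left.
  10101110001  ->  keep [101011100], discard [01], prepend 00
= 00101011100

Answer: 00101011100 (348)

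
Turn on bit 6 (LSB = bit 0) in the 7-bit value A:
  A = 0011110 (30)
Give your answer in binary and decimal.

Mask = 1 << 6 = 1000000
Bit 6 of A is 0, so OR-ing with the mask flips it to 1.
  0011110
| 1000000
---------
  1011110

Answer: 1011110 (94)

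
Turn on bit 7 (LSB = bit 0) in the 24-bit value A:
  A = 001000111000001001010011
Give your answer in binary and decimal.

Mask = 1 << 7 = 000000000000000010000000
Bit 7 of A is 0, so OR-ing with the mask flips it to 1.
  001000111000001001010011
| 000000000000000010000000
--------------------------
  001000111000001011010011

Answer: 001000111000001011010011 (2327251)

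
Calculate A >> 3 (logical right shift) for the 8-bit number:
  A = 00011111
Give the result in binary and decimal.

Logical shift right by 3: drop the bottom 3 bit(s), prepend 3 zero(s) on the left.
  00011111  ->  keep [00011], discard [111], prepend 000
= 00000011

Answer: 00000011 (3)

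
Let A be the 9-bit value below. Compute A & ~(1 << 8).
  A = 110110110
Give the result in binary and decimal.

Mask = ~(1 << 8) = 011111111
Bit 8 of A is 1, so AND-ing with the mask clears it to 0.
  110110110
& 011111111
-----------
  010110110

Answer: 010110110 (182)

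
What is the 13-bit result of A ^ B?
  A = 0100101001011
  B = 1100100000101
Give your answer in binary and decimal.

Apply ^ to each column (1 where bits differ):
  0100101001011
^ 1100100000101
---------------
  1000001001110

Answer: 1000001001110 (4174)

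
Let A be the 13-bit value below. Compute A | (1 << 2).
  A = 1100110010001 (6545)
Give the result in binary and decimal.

Mask = 1 << 2 = 0000000000100
Bit 2 of A is 0, so OR-ing with the mask flips it to 1.
  1100110010001
| 0000000000100
---------------
  1100110010101

Answer: 1100110010101 (6549)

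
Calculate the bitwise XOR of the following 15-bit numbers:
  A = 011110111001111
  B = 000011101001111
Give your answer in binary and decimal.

Apply ^ to each column (1 where bits differ):
  011110111001111
^ 000011101001111
-----------------
  011101010000000

Answer: 011101010000000 (14976)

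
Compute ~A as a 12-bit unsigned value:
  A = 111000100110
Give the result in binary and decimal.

Flip each bit (0->1, 1->0):
  111000100110
  000111011001

Answer: 000111011001 (473)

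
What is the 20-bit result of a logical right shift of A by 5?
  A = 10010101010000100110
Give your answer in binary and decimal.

Logical shift right by 5: drop the bottom 5 bit(s), prepend 5 zero(s) on the left.
  10010101010000100110  ->  keep [100101010100001], discard [00110], prepend 00000
= 00000100101010100001

Answer: 00000100101010100001 (19105)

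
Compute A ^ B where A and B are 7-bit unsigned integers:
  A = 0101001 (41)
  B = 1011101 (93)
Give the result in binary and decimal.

Apply ^ to each column (1 where bits differ):
  0101001
^ 1011101
---------
  1110100

Answer: 1110100 (116)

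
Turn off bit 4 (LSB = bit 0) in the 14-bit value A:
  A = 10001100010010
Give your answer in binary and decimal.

Mask = ~(1 << 4) = 11111111101111
Bit 4 of A is 1, so AND-ing with the mask clears it to 0.
  10001100010010
& 11111111101111
----------------
  10001100000010

Answer: 10001100000010 (8962)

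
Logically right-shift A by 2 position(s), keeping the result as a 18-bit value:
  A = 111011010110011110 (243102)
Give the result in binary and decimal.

Logical shift right by 2: drop the bottom 2 bit(s), prepend 2 zero(s) on the left.
  111011010110011110  ->  keep [1110110101100111], discard [10], prepend 00
= 001110110101100111

Answer: 001110110101100111 (60775)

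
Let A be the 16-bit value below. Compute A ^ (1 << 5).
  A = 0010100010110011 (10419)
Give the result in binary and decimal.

Mask = 1 << 5 = 0000000000100000
Bit 5 of A is 1; XOR with the mask flips it to 0.
  0010100010110011
^ 0000000000100000
------------------
  0010100010010011

Answer: 0010100010010011 (10387)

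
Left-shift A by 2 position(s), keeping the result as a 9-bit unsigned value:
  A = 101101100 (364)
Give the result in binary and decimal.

Shift left by 2: drop the top 2 bit(s), append 2 zero(s) on the right.
  101101100  ->  discard [10], keep [1101100], append 00
= 110110000

Answer: 110110000 (432)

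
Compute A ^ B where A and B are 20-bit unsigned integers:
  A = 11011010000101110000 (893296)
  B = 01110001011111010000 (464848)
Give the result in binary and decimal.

Apply ^ to each column (1 where bits differ):
  11011010000101110000
^ 01110001011111010000
----------------------
  10101011011010100000

Answer: 10101011011010100000 (702112)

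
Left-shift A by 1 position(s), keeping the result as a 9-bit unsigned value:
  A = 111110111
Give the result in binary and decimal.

Shift left by 1: drop the top 1 bit(s), append 1 zero(s) on the right.
  111110111  ->  discard [1], keep [11110111], append 0
= 111101110

Answer: 111101110 (494)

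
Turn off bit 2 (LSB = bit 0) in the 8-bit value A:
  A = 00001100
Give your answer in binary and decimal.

Mask = ~(1 << 2) = 11111011
Bit 2 of A is 1, so AND-ing with the mask clears it to 0.
  00001100
& 11111011
----------
  00001000

Answer: 00001000 (8)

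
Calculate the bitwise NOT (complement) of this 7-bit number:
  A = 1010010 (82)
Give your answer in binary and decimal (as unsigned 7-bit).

Flip each bit (0->1, 1->0):
  1010010
  0101101

Answer: 0101101 (45)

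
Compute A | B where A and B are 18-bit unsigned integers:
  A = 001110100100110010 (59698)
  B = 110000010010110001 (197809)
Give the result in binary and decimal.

Apply | to each column (1 where either bit is 1):
  001110100100110010
| 110000010010110001
--------------------
  111110110110110011

Answer: 111110110110110011 (257459)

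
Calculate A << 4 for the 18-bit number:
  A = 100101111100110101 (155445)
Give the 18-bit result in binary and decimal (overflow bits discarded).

Shift left by 4: drop the top 4 bit(s), append 4 zero(s) on the right.
  100101111100110101  ->  discard [1001], keep [01111100110101], append 0000
= 011111001101010000

Answer: 011111001101010000 (127824)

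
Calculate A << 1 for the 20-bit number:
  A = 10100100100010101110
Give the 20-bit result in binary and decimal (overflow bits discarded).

Shift left by 1: drop the top 1 bit(s), append 1 zero(s) on the right.
  10100100100010101110  ->  discard [1], keep [0100100100010101110], append 0
= 01001001000101011100

Answer: 01001001000101011100 (299356)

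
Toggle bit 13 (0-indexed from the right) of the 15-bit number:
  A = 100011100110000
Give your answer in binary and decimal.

Mask = 1 << 13 = 010000000000000
Bit 13 of A is 0; XOR with the mask flips it to 1.
  100011100110000
^ 010000000000000
-----------------
  110011100110000

Answer: 110011100110000 (26416)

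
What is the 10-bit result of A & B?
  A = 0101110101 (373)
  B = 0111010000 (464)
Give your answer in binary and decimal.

Apply & to each column (1 only where both bits are 1):
  0101110101
& 0111010000
------------
  0101010000

Answer: 0101010000 (336)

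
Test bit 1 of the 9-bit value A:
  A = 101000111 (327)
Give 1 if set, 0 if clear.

Bit 1 is the 2nd from the right.
  101000111
         ^
That bit is 1.

Answer: 1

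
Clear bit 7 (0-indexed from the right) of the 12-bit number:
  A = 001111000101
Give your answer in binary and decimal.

Mask = ~(1 << 7) = 111101111111
Bit 7 of A is 1, so AND-ing with the mask clears it to 0.
  001111000101
& 111101111111
--------------
  001101000101

Answer: 001101000101 (837)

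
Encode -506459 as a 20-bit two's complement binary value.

1. Binary of +506459:  01111011101001011011
2. Invert bits:     10000100010110100100
3. Add 1:           10000100010110100101

Answer: 10000100010110100101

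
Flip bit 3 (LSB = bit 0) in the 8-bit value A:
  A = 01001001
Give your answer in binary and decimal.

Mask = 1 << 3 = 00001000
Bit 3 of A is 1; XOR with the mask flips it to 0.
  01001001
^ 00001000
----------
  01000001

Answer: 01000001 (65)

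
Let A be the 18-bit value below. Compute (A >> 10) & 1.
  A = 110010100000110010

Bit 10 is the 11th from the right.
  110010100000110010
         ^
That bit is 0.

Answer: 0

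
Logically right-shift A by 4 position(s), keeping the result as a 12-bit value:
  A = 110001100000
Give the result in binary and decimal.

Logical shift right by 4: drop the bottom 4 bit(s), prepend 4 zero(s) on the left.
  110001100000  ->  keep [11000110], discard [0000], prepend 0000
= 000011000110

Answer: 000011000110 (198)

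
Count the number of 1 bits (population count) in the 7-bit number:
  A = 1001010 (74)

1001010
1-bits at positions (from bit 0 = LSB): 1, 3, 6
Count = 3

Answer: 3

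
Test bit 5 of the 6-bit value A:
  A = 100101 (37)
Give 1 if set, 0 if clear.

Bit 5 is the 6th from the right.
  100101
  ^
That bit is 1.

Answer: 1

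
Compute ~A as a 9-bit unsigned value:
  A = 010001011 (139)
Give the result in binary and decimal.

Flip each bit (0->1, 1->0):
  010001011
  101110100

Answer: 101110100 (372)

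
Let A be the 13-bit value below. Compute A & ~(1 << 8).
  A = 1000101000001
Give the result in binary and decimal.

Mask = ~(1 << 8) = 1111011111111
Bit 8 of A is 1, so AND-ing with the mask clears it to 0.
  1000101000001
& 1111011111111
---------------
  1000001000001

Answer: 1000001000001 (4161)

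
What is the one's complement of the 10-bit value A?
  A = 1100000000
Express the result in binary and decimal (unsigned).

Flip each bit (0->1, 1->0):
  1100000000
  0011111111

Answer: 0011111111 (255)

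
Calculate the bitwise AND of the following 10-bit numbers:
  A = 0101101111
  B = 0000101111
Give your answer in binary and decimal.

Apply & to each column (1 only where both bits are 1):
  0101101111
& 0000101111
------------
  0000101111

Answer: 0000101111 (47)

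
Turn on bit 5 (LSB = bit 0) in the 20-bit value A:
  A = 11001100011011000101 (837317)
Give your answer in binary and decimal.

Mask = 1 << 5 = 00000000000000100000
Bit 5 of A is 0, so OR-ing with the mask flips it to 1.
  11001100011011000101
| 00000000000000100000
----------------------
  11001100011011100101

Answer: 11001100011011100101 (837349)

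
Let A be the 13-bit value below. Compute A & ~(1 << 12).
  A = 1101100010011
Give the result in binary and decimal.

Mask = ~(1 << 12) = 0111111111111
Bit 12 of A is 1, so AND-ing with the mask clears it to 0.
  1101100010011
& 0111111111111
---------------
  0101100010011

Answer: 0101100010011 (2835)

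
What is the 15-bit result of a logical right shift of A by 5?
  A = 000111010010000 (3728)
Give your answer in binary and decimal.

Logical shift right by 5: drop the bottom 5 bit(s), prepend 5 zero(s) on the left.
  000111010010000  ->  keep [0001110100], discard [10000], prepend 00000
= 000000001110100

Answer: 000000001110100 (116)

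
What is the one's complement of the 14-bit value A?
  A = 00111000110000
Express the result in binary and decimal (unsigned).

Flip each bit (0->1, 1->0):
  00111000110000
  11000111001111

Answer: 11000111001111 (12751)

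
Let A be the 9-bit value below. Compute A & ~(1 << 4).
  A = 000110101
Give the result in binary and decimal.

Mask = ~(1 << 4) = 111101111
Bit 4 of A is 1, so AND-ing with the mask clears it to 0.
  000110101
& 111101111
-----------
  000100101

Answer: 000100101 (37)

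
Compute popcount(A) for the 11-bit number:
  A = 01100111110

01100111110
1-bits at positions (from bit 0 = LSB): 1, 2, 3, 4, 5, 8, 9
Count = 7

Answer: 7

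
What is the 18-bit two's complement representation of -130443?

1. Binary of +130443:  011111110110001011
2. Invert bits:     100000001001110100
3. Add 1:           100000001001110101

Answer: 100000001001110101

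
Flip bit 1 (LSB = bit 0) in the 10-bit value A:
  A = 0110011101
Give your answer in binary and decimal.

Mask = 1 << 1 = 0000000010
Bit 1 of A is 0; XOR with the mask flips it to 1.
  0110011101
^ 0000000010
------------
  0110011111

Answer: 0110011111 (415)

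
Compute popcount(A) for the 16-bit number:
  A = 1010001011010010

1010001011010010
1-bits at positions (from bit 0 = LSB): 1, 4, 6, 7, 9, 13, 15
Count = 7

Answer: 7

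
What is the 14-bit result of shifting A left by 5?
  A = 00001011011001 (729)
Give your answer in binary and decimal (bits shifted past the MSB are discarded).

Shift left by 5: drop the top 5 bit(s), append 5 zero(s) on the right.
  00001011011001  ->  discard [00001], keep [011011001], append 00000
= 01101100100000

Answer: 01101100100000 (6944)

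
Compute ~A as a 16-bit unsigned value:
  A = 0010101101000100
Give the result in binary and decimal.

Flip each bit (0->1, 1->0):
  0010101101000100
  1101010010111011

Answer: 1101010010111011 (54459)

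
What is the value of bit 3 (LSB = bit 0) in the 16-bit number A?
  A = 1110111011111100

Bit 3 is the 4th from the right.
  1110111011111100
              ^
That bit is 1.

Answer: 1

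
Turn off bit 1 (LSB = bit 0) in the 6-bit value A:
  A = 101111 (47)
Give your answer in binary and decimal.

Mask = ~(1 << 1) = 111101
Bit 1 of A is 1, so AND-ing with the mask clears it to 0.
  101111
& 111101
--------
  101101

Answer: 101101 (45)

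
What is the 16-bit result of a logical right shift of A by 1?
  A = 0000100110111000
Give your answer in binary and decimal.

Logical shift right by 1: drop the bottom 1 bit(s), prepend 1 zero(s) on the left.
  0000100110111000  ->  keep [000010011011100], discard [0], prepend 0
= 0000010011011100

Answer: 0000010011011100 (1244)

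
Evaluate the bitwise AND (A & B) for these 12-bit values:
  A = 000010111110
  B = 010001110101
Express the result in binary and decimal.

Apply & to each column (1 only where both bits are 1):
  000010111110
& 010001110101
--------------
  000000110100

Answer: 000000110100 (52)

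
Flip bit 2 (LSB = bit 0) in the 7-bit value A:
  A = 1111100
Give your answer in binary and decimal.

Mask = 1 << 2 = 0000100
Bit 2 of A is 1; XOR with the mask flips it to 0.
  1111100
^ 0000100
---------
  1111000

Answer: 1111000 (120)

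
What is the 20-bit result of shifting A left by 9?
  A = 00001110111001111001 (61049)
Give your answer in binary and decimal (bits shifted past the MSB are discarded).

Shift left by 9: drop the top 9 bit(s), append 9 zero(s) on the right.
  00001110111001111001  ->  discard [000011101], keep [11001111001], append 000000000
= 11001111001000000000

Answer: 11001111001000000000 (848384)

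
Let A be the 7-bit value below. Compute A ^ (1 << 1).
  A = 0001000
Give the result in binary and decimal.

Mask = 1 << 1 = 0000010
Bit 1 of A is 0; XOR with the mask flips it to 1.
  0001000
^ 0000010
---------
  0001010

Answer: 0001010 (10)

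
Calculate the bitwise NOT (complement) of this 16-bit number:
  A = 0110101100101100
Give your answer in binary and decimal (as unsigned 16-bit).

Flip each bit (0->1, 1->0):
  0110101100101100
  1001010011010011

Answer: 1001010011010011 (38099)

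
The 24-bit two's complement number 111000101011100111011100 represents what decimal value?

MSB is 1, so the value is negative. Find the magnitude:
1. Invert bits:  000111010100011000100011
2. Add 1:        000111010100011000100100  = 1918500
3. Apply sign:   -1918500

Answer: -1918500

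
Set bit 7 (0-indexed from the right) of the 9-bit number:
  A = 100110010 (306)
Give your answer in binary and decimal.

Mask = 1 << 7 = 010000000
Bit 7 of A is 0, so OR-ing with the mask flips it to 1.
  100110010
| 010000000
-----------
  110110010

Answer: 110110010 (434)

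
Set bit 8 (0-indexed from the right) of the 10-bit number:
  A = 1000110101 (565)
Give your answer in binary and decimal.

Mask = 1 << 8 = 0100000000
Bit 8 of A is 0, so OR-ing with the mask flips it to 1.
  1000110101
| 0100000000
------------
  1100110101

Answer: 1100110101 (821)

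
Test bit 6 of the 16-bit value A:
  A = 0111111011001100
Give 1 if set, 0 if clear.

Bit 6 is the 7th from the right.
  0111111011001100
           ^
That bit is 1.

Answer: 1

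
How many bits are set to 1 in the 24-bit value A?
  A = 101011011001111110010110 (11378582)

101011011001111110010110
1-bits at positions (from bit 0 = LSB): 1, 2, 4, 7, 8, 9, 10, 11, 12, 15, 16, 18, 19, 21, 23
Count = 15

Answer: 15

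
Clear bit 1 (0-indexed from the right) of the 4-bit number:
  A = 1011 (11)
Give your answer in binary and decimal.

Mask = ~(1 << 1) = 1101
Bit 1 of A is 1, so AND-ing with the mask clears it to 0.
  1011
& 1101
------
  1001

Answer: 1001 (9)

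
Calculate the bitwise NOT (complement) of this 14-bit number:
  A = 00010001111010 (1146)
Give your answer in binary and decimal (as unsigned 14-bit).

Flip each bit (0->1, 1->0):
  00010001111010
  11101110000101

Answer: 11101110000101 (15237)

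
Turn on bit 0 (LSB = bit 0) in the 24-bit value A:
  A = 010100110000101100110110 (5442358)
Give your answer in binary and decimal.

Mask = 1 << 0 = 000000000000000000000001
Bit 0 of A is 0, so OR-ing with the mask flips it to 1.
  010100110000101100110110
| 000000000000000000000001
--------------------------
  010100110000101100110111

Answer: 010100110000101100110111 (5442359)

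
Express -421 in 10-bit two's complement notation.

1. Binary of +421:  0110100101
2. Invert bits:     1001011010
3. Add 1:           1001011011

Answer: 1001011011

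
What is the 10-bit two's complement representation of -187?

1. Binary of +187:  0010111011
2. Invert bits:     1101000100
3. Add 1:           1101000101

Answer: 1101000101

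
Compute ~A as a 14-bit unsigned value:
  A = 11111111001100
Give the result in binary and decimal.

Flip each bit (0->1, 1->0):
  11111111001100
  00000000110011

Answer: 00000000110011 (51)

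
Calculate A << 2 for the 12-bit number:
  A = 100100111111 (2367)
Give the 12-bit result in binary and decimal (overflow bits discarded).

Shift left by 2: drop the top 2 bit(s), append 2 zero(s) on the right.
  100100111111  ->  discard [10], keep [0100111111], append 00
= 010011111100

Answer: 010011111100 (1276)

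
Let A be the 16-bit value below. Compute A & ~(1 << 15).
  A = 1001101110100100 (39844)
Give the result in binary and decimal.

Mask = ~(1 << 15) = 0111111111111111
Bit 15 of A is 1, so AND-ing with the mask clears it to 0.
  1001101110100100
& 0111111111111111
------------------
  0001101110100100

Answer: 0001101110100100 (7076)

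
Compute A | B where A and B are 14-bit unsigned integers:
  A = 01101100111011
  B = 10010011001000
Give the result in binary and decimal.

Apply | to each column (1 where either bit is 1):
  01101100111011
| 10010011001000
----------------
  11111111111011

Answer: 11111111111011 (16379)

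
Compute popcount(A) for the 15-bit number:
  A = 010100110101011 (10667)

010100110101011
1-bits at positions (from bit 0 = LSB): 0, 1, 3, 5, 7, 8, 11, 13
Count = 8

Answer: 8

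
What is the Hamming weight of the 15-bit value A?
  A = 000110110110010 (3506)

000110110110010
1-bits at positions (from bit 0 = LSB): 1, 4, 5, 7, 8, 10, 11
Count = 7

Answer: 7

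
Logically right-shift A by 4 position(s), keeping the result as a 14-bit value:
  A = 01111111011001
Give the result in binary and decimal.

Logical shift right by 4: drop the bottom 4 bit(s), prepend 4 zero(s) on the left.
  01111111011001  ->  keep [0111111101], discard [1001], prepend 0000
= 00000111111101

Answer: 00000111111101 (509)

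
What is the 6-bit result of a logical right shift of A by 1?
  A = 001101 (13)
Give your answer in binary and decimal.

Logical shift right by 1: drop the bottom 1 bit(s), prepend 1 zero(s) on the left.
  001101  ->  keep [00110], discard [1], prepend 0
= 000110

Answer: 000110 (6)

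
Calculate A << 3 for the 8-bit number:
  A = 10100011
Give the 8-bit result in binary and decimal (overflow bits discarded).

Shift left by 3: drop the top 3 bit(s), append 3 zero(s) on the right.
  10100011  ->  discard [101], keep [00011], append 000
= 00011000

Answer: 00011000 (24)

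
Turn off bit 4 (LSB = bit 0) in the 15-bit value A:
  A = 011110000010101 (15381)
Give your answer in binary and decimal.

Mask = ~(1 << 4) = 111111111101111
Bit 4 of A is 1, so AND-ing with the mask clears it to 0.
  011110000010101
& 111111111101111
-----------------
  011110000000101

Answer: 011110000000101 (15365)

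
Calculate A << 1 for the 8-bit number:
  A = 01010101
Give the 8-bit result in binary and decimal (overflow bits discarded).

Shift left by 1: drop the top 1 bit(s), append 1 zero(s) on the right.
  01010101  ->  discard [0], keep [1010101], append 0
= 10101010

Answer: 10101010 (170)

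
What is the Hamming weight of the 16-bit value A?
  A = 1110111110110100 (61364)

1110111110110100
1-bits at positions (from bit 0 = LSB): 2, 4, 5, 7, 8, 9, 10, 11, 13, 14, 15
Count = 11

Answer: 11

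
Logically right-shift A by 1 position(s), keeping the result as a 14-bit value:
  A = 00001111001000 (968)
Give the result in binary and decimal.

Logical shift right by 1: drop the bottom 1 bit(s), prepend 1 zero(s) on the left.
  00001111001000  ->  keep [0000111100100], discard [0], prepend 0
= 00000111100100

Answer: 00000111100100 (484)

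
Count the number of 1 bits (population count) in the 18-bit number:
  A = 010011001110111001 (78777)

010011001110111001
1-bits at positions (from bit 0 = LSB): 0, 3, 4, 5, 7, 8, 9, 12, 13, 16
Count = 10

Answer: 10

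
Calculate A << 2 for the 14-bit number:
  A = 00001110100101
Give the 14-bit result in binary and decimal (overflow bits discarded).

Shift left by 2: drop the top 2 bit(s), append 2 zero(s) on the right.
  00001110100101  ->  discard [00], keep [001110100101], append 00
= 00111010010100

Answer: 00111010010100 (3732)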